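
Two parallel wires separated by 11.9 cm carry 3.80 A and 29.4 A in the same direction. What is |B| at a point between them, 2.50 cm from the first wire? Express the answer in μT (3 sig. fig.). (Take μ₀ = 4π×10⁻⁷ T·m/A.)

B ≈ 32.2 μT

Each long wire gives B = μ₀I/(2πd). Distances are d₁ = 0.025 m and d₂ = 0.094 m.
B₁ = 3.04×10⁻⁵ T, B₂ = 6.26×10⁻⁵ T.
Between parallel currents the two contributions point in opposite directions, so they subtract. B = |B₁ − B₂| = |3.04×10⁻⁵ − 6.26×10⁻⁵| = 3.22×10⁻⁵ T.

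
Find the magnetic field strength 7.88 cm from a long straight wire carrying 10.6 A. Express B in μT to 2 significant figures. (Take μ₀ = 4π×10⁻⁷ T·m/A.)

B ≈ 27 μT

For an infinitely long straight wire, B = μ₀I/(2πd).
B = (4π×10⁻⁷ × 10.6) / (2π × 0.0788) = 2.69×10⁻⁵ T.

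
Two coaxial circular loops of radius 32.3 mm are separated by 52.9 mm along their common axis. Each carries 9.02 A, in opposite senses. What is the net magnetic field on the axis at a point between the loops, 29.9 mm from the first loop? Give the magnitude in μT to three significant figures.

Each loop contributes B = μ₀IR²/[2(R²+z²)^(3/2)] on the axis, with z measured from that loop.
Loop 1 (z = 0.0299 m): B₁ = 6.93×10⁻⁵ T. Loop 2 (z = 0.023 m): B₂ = 9.48×10⁻⁵ T.
The fields oppose: B = |B₁ − B₂| = 2.55×10⁻⁵ T.

B ≈ 25.5 μT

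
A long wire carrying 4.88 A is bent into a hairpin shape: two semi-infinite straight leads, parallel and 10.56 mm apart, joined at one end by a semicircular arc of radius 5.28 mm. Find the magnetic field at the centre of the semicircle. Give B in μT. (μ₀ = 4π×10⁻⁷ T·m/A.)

B ≈ 475 μT

The semicircular arc contributes B_arc = μ₀I·π/(4πR) = μ₀I/(4R) = 2.90×10⁻⁴ T.
Each semi-infinite lead is at perpendicular distance R = 0.00528 m from the centre, with the perpendicular foot at its near end, so it contributes μ₀I/(4πR); both point the same way, together 1.85×10⁻⁴ T.
Arc and leads all point the same direction: B = 2.90×10⁻⁴ + 1.85×10⁻⁴ = 4.75×10⁻⁴ T.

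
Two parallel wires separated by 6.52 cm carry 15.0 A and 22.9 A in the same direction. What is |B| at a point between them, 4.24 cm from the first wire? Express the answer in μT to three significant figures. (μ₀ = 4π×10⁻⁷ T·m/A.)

Each long wire gives B = μ₀I/(2πd). Distances are d₁ = 0.0424 m and d₂ = 0.0228 m.
B₁ = 7.08×10⁻⁵ T, B₂ = 2.01×10⁻⁴ T.
Between parallel currents the two contributions point in opposite directions, so they subtract. B = |B₁ − B₂| = |7.08×10⁻⁵ − 2.01×10⁻⁴| = 1.30×10⁻⁴ T.

B ≈ 130 μT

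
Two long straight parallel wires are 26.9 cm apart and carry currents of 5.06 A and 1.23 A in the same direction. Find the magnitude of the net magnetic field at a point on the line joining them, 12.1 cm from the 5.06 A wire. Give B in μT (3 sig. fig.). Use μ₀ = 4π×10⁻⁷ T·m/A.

Each long wire gives B = μ₀I/(2πd). Distances are d₁ = 0.121 m and d₂ = 0.148 m.
B₁ = 8.36×10⁻⁶ T, B₂ = 1.66×10⁻⁶ T.
Between parallel currents the two contributions point in opposite directions, so they subtract. B = |B₁ − B₂| = |8.36×10⁻⁶ − 1.66×10⁻⁶| = 6.70×10⁻⁶ T.

B ≈ 6.70 μT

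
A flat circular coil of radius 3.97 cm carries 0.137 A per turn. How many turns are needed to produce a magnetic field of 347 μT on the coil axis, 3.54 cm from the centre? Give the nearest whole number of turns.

For an N-turn coil, B = Nμ₀IR²/[2(R²+z²)^(3/2)]. A single turn gives B₁ = 9.02×10⁻⁷ T with R = 0.0397 m, z = 0.0354 m.
N = B/B₁ = 3.47×10⁻⁴ / 9.02×10⁻⁷ = 384.91.

N = 385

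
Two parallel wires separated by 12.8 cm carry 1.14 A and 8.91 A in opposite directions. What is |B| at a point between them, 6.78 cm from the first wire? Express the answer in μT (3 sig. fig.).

B ≈ 33.0 μT

Each long wire gives B = μ₀I/(2πd). Distances are d₁ = 0.0678 m and d₂ = 0.0602 m.
B₁ = 3.36×10⁻⁶ T, B₂ = 2.96×10⁻⁵ T.
Between antiparallel currents both contributions point the same way, so they add. B = B₁ + B₂ = 3.36×10⁻⁶ + 2.96×10⁻⁵ = 3.30×10⁻⁵ T.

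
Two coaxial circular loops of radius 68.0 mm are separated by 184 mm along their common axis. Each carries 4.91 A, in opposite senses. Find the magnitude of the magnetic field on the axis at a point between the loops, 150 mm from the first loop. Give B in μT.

B ≈ 29.3 μT

Each loop contributes B = μ₀IR²/[2(R²+z²)^(3/2)] on the axis, with z measured from that loop.
Loop 1 (z = 0.15 m): B₁ = 3.19×10⁻⁶ T. Loop 2 (z = 0.034 m): B₂ = 3.25×10⁻⁵ T.
The fields oppose: B = |B₁ − B₂| = 2.93×10⁻⁵ T.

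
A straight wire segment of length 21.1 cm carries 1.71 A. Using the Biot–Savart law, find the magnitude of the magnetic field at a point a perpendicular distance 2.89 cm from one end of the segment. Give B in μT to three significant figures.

For a finite straight segment, B = (μ₀I/4πd)(sinθ₁ + sinθ₂), where θ₁, θ₂ are the angles from the perpendicular to each end.
The perpendicular foot is at one end, so the two end-offsets along the wire are 0 and L = 0.211 m.
sinθ₁ = 0/√(0²+0.0289²) = 0.0000; sinθ₂ = 0.211/√(0.211²+0.0289²) = 0.9907.
B = (4π×10⁻⁷ × 1.71) / (4π × 0.0289) × (0.0000 + 0.9907) = 5.86×10⁻⁶ T.

B ≈ 5.86 μT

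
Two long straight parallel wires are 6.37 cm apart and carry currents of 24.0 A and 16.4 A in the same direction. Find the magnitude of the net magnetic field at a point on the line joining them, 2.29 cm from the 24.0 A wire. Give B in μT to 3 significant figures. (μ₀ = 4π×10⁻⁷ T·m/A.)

Each long wire gives B = μ₀I/(2πd). Distances are d₁ = 0.0229 m and d₂ = 0.0408 m.
B₁ = 2.10×10⁻⁴ T, B₂ = 8.04×10⁻⁵ T.
Between parallel currents the two contributions point in opposite directions, so they subtract. B = |B₁ − B₂| = |2.10×10⁻⁴ − 8.04×10⁻⁵| = 1.29×10⁻⁴ T.

B ≈ 129 μT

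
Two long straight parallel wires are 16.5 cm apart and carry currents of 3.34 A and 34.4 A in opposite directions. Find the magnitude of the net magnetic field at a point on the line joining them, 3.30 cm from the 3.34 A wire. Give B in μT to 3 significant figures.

B ≈ 72.4 μT

Each long wire gives B = μ₀I/(2πd). Distances are d₁ = 0.033 m and d₂ = 0.132 m.
B₁ = 2.02×10⁻⁵ T, B₂ = 5.21×10⁻⁵ T.
Between antiparallel currents both contributions point the same way, so they add. B = B₁ + B₂ = 2.02×10⁻⁵ + 5.21×10⁻⁵ = 7.24×10⁻⁵ T.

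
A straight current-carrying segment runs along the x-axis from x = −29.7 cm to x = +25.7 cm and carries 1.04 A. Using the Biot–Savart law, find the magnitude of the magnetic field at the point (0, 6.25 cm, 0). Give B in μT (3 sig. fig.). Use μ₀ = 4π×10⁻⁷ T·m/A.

For a finite straight segment, B = (μ₀I/4πd)(sinθ₁ + sinθ₂), where θ₁, θ₂ are the angles from the perpendicular to each end.
The perpendicular distance is d = 0.0625 m; the end-offsets along the wire are a = 0.297 m and b = 0.257 m.
sinθ₁ = 0.297/√(0.297²+0.0625²) = 0.9786; sinθ₂ = 0.257/√(0.257²+0.0625²) = 0.9717.
B = (4π×10⁻⁷ × 1.04) / (4π × 0.0625) × (0.9786 + 0.9717) = 3.25×10⁻⁶ T.

B ≈ 3.25 μT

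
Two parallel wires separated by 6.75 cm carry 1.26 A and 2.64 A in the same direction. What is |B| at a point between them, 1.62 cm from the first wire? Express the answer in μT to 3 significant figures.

B ≈ 5.26 μT

Each long wire gives B = μ₀I/(2πd). Distances are d₁ = 0.0162 m and d₂ = 0.0513 m.
B₁ = 1.56×10⁻⁵ T, B₂ = 1.03×10⁻⁵ T.
Between parallel currents the two contributions point in opposite directions, so they subtract. B = |B₁ − B₂| = |1.56×10⁻⁵ − 1.03×10⁻⁵| = 5.26×10⁻⁶ T.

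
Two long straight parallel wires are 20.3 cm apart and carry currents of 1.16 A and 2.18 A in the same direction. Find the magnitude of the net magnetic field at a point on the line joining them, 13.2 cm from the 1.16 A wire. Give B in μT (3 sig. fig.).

B ≈ 4.38 μT

Each long wire gives B = μ₀I/(2πd). Distances are d₁ = 0.132 m and d₂ = 0.071 m.
B₁ = 1.76×10⁻⁶ T, B₂ = 6.14×10⁻⁶ T.
Between parallel currents the two contributions point in opposite directions, so they subtract. B = |B₁ − B₂| = |1.76×10⁻⁶ − 6.14×10⁻⁶| = 4.38×10⁻⁶ T.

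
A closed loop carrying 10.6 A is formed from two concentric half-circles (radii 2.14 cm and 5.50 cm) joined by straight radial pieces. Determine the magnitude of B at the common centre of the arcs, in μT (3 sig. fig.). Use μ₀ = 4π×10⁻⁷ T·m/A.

B ≈ 95.1 μT

The radial connectors point toward the centre, so dl × r̂ = 0 and they contribute nothing.
Each semicircle gives μ₀I/(4R): inner arc 1.56×10⁻⁴ T, outer arc 6.05×10⁻⁵ T.
The two arcs carry current in opposite angular senses, so their fields oppose: B = |1.56×10⁻⁴ − 6.05×10⁻⁵| = 9.51×10⁻⁵ T.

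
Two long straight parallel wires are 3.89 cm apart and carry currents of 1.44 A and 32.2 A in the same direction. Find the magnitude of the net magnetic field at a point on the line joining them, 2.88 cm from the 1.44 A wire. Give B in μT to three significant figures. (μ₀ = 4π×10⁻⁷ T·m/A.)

Each long wire gives B = μ₀I/(2πd). Distances are d₁ = 0.0288 m and d₂ = 0.0101 m.
B₁ = 1.00×10⁻⁵ T, B₂ = 6.38×10⁻⁴ T.
Between parallel currents the two contributions point in opposite directions, so they subtract. B = |B₁ − B₂| = |1.00×10⁻⁵ − 6.38×10⁻⁴| = 6.28×10⁻⁴ T.

B ≈ 628 μT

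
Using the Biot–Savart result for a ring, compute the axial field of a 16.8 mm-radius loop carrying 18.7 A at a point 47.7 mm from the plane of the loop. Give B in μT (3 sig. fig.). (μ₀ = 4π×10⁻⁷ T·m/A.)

On the axis of a circular loop, B = μ₀IR² / [2(R²+z²)^(3/2)].
R² + z² = (0.0168)² + (0.0477)² = 0.002558 m², and (R²+z²)^(3/2) = 1.29×10⁻⁴ m³.
B = (4π×10⁻⁷ × 18.7 × 0.0002822) / (2 × 1.29×10⁻⁴) = 2.56×10⁻⁵ T.

B ≈ 25.6 μT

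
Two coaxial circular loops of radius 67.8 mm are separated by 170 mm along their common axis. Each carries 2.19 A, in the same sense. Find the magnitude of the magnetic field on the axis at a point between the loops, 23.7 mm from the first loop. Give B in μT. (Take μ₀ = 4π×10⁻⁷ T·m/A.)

B ≈ 18.6 μT

Each loop contributes B = μ₀IR²/[2(R²+z²)^(3/2)] on the axis, with z measured from that loop.
Loop 1 (z = 0.0237 m): B₁ = 1.71×10⁻⁵ T. Loop 2 (z = 0.1463 m): B₂ = 1.51×10⁻⁶ T.
The fields add: B = B₁ + B₂ = 1.86×10⁻⁵ T.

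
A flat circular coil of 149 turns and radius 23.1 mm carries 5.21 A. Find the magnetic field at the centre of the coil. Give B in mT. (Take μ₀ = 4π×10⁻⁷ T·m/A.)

For an N-turn flat coil, B = Nμ₀I/(2R) with R = 0.0231 m.
B = 149 × 1.42×10⁻⁴ T = 2.11×10⁻² T.

B ≈ 21.1 mT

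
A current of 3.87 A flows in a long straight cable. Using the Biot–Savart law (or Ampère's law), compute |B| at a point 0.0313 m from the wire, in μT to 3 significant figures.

B ≈ 24.7 μT

For an infinitely long straight wire, B = μ₀I/(2πd).
B = (4π×10⁻⁷ × 3.87) / (2π × 0.0313) = 2.47×10⁻⁵ T.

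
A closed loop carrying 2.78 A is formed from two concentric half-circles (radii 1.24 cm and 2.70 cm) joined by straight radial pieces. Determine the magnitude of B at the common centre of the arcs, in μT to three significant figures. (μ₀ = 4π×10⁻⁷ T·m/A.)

B ≈ 38.1 μT

The radial connectors point toward the centre, so dl × r̂ = 0 and they contribute nothing.
Each semicircle gives μ₀I/(4R): inner arc 7.04×10⁻⁵ T, outer arc 3.23×10⁻⁵ T.
The two arcs carry current in opposite angular senses, so their fields oppose: B = |7.04×10⁻⁵ − 3.23×10⁻⁵| = 3.81×10⁻⁵ T.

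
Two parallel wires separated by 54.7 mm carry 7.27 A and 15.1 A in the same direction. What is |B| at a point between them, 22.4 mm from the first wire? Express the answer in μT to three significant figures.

B ≈ 28.6 μT

Each long wire gives B = μ₀I/(2πd). Distances are d₁ = 0.0224 m and d₂ = 0.0323 m.
B₁ = 6.49×10⁻⁵ T, B₂ = 9.35×10⁻⁵ T.
Between parallel currents the two contributions point in opposite directions, so they subtract. B = |B₁ − B₂| = |6.49×10⁻⁵ − 9.35×10⁻⁵| = 2.86×10⁻⁵ T.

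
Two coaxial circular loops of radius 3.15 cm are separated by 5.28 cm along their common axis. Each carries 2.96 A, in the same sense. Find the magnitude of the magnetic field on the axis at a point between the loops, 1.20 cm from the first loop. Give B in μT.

Each loop contributes B = μ₀IR²/[2(R²+z²)^(3/2)] on the axis, with z measured from that loop.
Loop 1 (z = 0.012 m): B₁ = 4.82×10⁻⁵ T. Loop 2 (z = 0.0408 m): B₂ = 1.35×10⁻⁵ T.
The fields add: B = B₁ + B₂ = 6.17×10⁻⁵ T.

B ≈ 61.7 μT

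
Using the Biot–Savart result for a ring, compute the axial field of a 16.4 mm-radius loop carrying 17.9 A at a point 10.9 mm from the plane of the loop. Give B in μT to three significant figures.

B ≈ 396 μT

On the axis of a circular loop, B = μ₀IR² / [2(R²+z²)^(3/2)].
R² + z² = (0.0164)² + (0.0109)² = 0.0003878 m², and (R²+z²)^(3/2) = 7.64×10⁻⁶ m³.
B = (4π×10⁻⁷ × 17.9 × 0.000269) / (2 × 7.64×10⁻⁶) = 3.96×10⁻⁴ T.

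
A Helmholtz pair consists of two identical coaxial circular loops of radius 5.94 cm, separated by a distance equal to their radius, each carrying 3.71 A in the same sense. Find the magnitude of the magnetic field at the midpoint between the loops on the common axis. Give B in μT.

B ≈ 56.2 μT

Each loop contributes B = μ₀IR²/[2(R²+z²)^(3/2)] on the axis, with z measured from that loop.
Loop 1 (z = 0.0297 m): B₁ = 2.81×10⁻⁵ T. Loop 2 (z = 0.0297 m): B₂ = 2.81×10⁻⁵ T.
The fields add: B = B₁ + B₂ = 5.62×10⁻⁵ T.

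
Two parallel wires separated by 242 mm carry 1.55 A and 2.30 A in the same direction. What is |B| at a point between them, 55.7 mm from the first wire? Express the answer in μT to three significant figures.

B ≈ 3.10 μT

Each long wire gives B = μ₀I/(2πd). Distances are d₁ = 0.0557 m and d₂ = 0.1863 m.
B₁ = 5.57×10⁻⁶ T, B₂ = 2.47×10⁻⁶ T.
Between parallel currents the two contributions point in opposite directions, so they subtract. B = |B₁ − B₂| = |5.57×10⁻⁶ − 2.47×10⁻⁶| = 3.10×10⁻⁶ T.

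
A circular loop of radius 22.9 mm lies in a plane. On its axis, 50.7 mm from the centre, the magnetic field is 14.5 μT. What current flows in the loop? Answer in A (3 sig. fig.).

I ≈ 7.58 A

On the axis of a loop, B = μ₀IR²/[2(R²+z²)^(3/2)], so I = 2B(R²+z²)^(3/2)/(μ₀R²).
R² + z² = 0.0005244 + 0.00257 = 0.003095 m²; raised to 3/2 gives 1.72×10⁻⁴ m³.
I = 2 × 1.45×10⁻⁵ × 1.72×10⁻⁴ / (1.26×10⁻⁶ × 0.0005244) = 7.58 A.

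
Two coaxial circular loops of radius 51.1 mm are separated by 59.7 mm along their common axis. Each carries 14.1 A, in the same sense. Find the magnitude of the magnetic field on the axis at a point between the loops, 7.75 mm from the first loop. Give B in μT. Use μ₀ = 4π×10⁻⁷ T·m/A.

Each loop contributes B = μ₀IR²/[2(R²+z²)^(3/2)] on the axis, with z measured from that loop.
Loop 1 (z = 0.00775 m): B₁ = 1.68×10⁻⁴ T. Loop 2 (z = 0.05195 m): B₂ = 5.98×10⁻⁵ T.
The fields add: B = B₁ + B₂ = 2.27×10⁻⁴ T.

B ≈ 227 μT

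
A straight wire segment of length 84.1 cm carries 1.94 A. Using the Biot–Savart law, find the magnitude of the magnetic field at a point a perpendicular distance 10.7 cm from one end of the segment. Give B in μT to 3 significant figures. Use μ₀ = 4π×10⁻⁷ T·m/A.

For a finite straight segment, B = (μ₀I/4πd)(sinθ₁ + sinθ₂), where θ₁, θ₂ are the angles from the perpendicular to each end.
The perpendicular foot is at one end, so the two end-offsets along the wire are 0 and L = 0.841 m.
sinθ₁ = 0/√(0²+0.107²) = 0.0000; sinθ₂ = 0.841/√(0.841²+0.107²) = 0.9920.
B = (4π×10⁻⁷ × 1.94) / (4π × 0.107) × (0.0000 + 0.9920) = 1.80×10⁻⁶ T.

B ≈ 1.80 μT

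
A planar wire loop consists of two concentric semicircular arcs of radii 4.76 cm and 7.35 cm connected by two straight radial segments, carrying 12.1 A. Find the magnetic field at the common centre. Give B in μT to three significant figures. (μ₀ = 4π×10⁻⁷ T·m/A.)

The radial connectors point toward the centre, so dl × r̂ = 0 and they contribute nothing.
Each semicircle gives μ₀I/(4R): inner arc 7.99×10⁻⁵ T, outer arc 5.17×10⁻⁵ T.
The two arcs carry current in opposite angular senses, so their fields oppose: B = |7.99×10⁻⁵ − 5.17×10⁻⁵| = 2.81×10⁻⁵ T.

B ≈ 28.1 μT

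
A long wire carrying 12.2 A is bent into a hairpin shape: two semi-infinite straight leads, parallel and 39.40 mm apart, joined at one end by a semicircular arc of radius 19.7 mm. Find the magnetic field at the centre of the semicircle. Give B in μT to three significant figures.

The semicircular arc contributes B_arc = μ₀I·π/(4πR) = μ₀I/(4R) = 1.95×10⁻⁴ T.
Each semi-infinite lead is at perpendicular distance R = 0.0197 m from the centre, with the perpendicular foot at its near end, so it contributes μ₀I/(4πR); both point the same way, together 1.24×10⁻⁴ T.
Arc and leads all point the same direction: B = 1.95×10⁻⁴ + 1.24×10⁻⁴ = 3.18×10⁻⁴ T.

B ≈ 318 μT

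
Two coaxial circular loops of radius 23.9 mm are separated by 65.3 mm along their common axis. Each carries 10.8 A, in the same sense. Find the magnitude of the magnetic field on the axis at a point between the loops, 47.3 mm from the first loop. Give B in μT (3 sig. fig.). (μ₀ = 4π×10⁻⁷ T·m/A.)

B ≈ 171 μT

Each loop contributes B = μ₀IR²/[2(R²+z²)^(3/2)] on the axis, with z measured from that loop.
Loop 1 (z = 0.0473 m): B₁ = 2.60×10⁻⁵ T. Loop 2 (z = 0.018 m): B₂ = 1.45×10⁻⁴ T.
The fields add: B = B₁ + B₂ = 1.71×10⁻⁴ T.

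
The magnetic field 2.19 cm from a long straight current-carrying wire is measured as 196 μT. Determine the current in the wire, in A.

I ≈ 21.5 A

For a long straight wire B = μ₀I/(2πd), so I = 2πdB/μ₀.
I = 2π × 0.0219 × 1.96×10⁻⁴ / (4π×10⁻⁷) = 21.5 A.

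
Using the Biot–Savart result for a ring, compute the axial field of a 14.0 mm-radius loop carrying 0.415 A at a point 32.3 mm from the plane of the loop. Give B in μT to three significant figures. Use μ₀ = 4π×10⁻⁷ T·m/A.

On the axis of a circular loop, B = μ₀IR² / [2(R²+z²)^(3/2)].
R² + z² = (0.014)² + (0.0323)² = 0.001239 m², and (R²+z²)^(3/2) = 4.36×10⁻⁵ m³.
B = (4π×10⁻⁷ × 0.415 × 0.000196) / (2 × 4.36×10⁻⁵) = 1.17×10⁻⁶ T.

B ≈ 1.17 μT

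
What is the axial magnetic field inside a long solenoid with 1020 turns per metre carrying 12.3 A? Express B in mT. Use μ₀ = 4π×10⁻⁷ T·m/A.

B ≈ 15.8 mT

Inside a long solenoid, B = μ₀nI with n = 1020 turns/m.
B = 4π×10⁻⁷ × 1020 × 12.3 = 1.58×10⁻² T.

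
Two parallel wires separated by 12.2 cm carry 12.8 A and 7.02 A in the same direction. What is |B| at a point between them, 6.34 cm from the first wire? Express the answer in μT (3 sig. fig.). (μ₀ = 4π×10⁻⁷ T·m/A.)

Each long wire gives B = μ₀I/(2πd). Distances are d₁ = 0.0634 m and d₂ = 0.0586 m.
B₁ = 4.04×10⁻⁵ T, B₂ = 2.40×10⁻⁵ T.
Between parallel currents the two contributions point in opposite directions, so they subtract. B = |B₁ − B₂| = |4.04×10⁻⁵ − 2.40×10⁻⁵| = 1.64×10⁻⁵ T.

B ≈ 16.4 μT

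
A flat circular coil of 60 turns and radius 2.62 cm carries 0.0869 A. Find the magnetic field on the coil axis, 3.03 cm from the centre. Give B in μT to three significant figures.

For an N-turn flat coil, B = Nμ₀IR²/[2(R²+z²)^(3/2)] with R = 0.0262 m, z = 0.0303 m.
B = 60 × 5.83×10⁻⁷ T = 3.50×10⁻⁵ T.

B ≈ 35.0 μT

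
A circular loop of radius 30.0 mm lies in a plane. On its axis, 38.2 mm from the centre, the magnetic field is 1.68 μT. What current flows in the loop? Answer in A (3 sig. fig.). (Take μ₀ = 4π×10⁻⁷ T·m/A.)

I ≈ 0.340 A

On the axis of a loop, B = μ₀IR²/[2(R²+z²)^(3/2)], so I = 2B(R²+z²)^(3/2)/(μ₀R²).
R² + z² = 0.0009 + 0.001459 = 0.002359 m²; raised to 3/2 gives 1.15×10⁻⁴ m³.
I = 2 × 1.68×10⁻⁶ × 1.15×10⁻⁴ / (1.26×10⁻⁶ × 0.0009) = 0.340 A.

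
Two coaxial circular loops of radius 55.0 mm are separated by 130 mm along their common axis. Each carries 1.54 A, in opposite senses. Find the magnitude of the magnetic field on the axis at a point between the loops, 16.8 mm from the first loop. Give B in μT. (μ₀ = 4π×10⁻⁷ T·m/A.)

Each loop contributes B = μ₀IR²/[2(R²+z²)^(3/2)] on the axis, with z measured from that loop.
Loop 1 (z = 0.0168 m): B₁ = 1.54×10⁻⁵ T. Loop 2 (z = 0.1132 m): B₂ = 1.47×10⁻⁶ T.
The fields oppose: B = |B₁ − B₂| = 1.39×10⁻⁵ T.

B ≈ 13.9 μT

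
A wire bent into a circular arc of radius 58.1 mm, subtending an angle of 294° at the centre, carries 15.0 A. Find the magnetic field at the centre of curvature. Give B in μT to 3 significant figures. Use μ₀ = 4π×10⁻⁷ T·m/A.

The Biot–Savart field of a circular arc at its centre is B = μ₀Iφ/(4πR), with φ = 5.131 rad.
B = (4π×10⁻⁷ × 15.0 × 5.131) / (4π × 0.0581) = 1.32×10⁻⁴ T.

B ≈ 132 μT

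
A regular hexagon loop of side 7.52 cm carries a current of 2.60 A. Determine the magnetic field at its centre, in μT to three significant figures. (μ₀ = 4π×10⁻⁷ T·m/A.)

B ≈ 24.0 μT

Each side is a finite straight segment at perpendicular distance d = a/(2 tan(π/6)) = 0.06513 m from the centre, with end-angles ±π/6.
One side contributes B₁ = (μ₀I/4πd)·2 sin(π/6) = 3.99×10⁻⁶ T.
All 6 sides add in the same direction: B = 6 × 3.99×10⁻⁶ = 2.40×10⁻⁵ T.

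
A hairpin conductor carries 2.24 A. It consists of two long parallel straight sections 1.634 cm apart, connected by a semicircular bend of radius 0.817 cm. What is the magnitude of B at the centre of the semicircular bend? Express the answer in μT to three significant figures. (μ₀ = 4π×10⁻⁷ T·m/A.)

B ≈ 141 μT

The semicircular arc contributes B_arc = μ₀I·π/(4πR) = μ₀I/(4R) = 8.61×10⁻⁵ T.
Each semi-infinite lead is at perpendicular distance R = 0.00817 m from the centre, with the perpendicular foot at its near end, so it contributes μ₀I/(4πR); both point the same way, together 5.48×10⁻⁵ T.
Arc and leads all point the same direction: B = 8.61×10⁻⁵ + 5.48×10⁻⁵ = 1.41×10⁻⁴ T.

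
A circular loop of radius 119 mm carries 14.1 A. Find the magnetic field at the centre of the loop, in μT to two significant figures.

At the centre of a circular loop the Biot–Savart law gives B = μ₀I/(2R).
B = (4π×10⁻⁷ × 14.1) / (2 × 0.119) = 7.44×10⁻⁵ T.

B ≈ 74 μT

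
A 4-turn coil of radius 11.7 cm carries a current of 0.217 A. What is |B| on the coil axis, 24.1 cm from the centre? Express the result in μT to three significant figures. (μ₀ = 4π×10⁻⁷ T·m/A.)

For an N-turn flat coil, B = Nμ₀IR²/[2(R²+z²)^(3/2)] with R = 0.117 m, z = 0.241 m.
B = 4 × 9.71×10⁻⁸ T = 3.88×10⁻⁷ T.

B ≈ 0.388 μT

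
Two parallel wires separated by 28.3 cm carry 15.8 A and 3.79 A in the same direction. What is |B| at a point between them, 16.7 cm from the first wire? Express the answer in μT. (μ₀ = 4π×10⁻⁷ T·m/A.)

Each long wire gives B = μ₀I/(2πd). Distances are d₁ = 0.167 m and d₂ = 0.116 m.
B₁ = 1.89×10⁻⁵ T, B₂ = 6.53×10⁻⁶ T.
Between parallel currents the two contributions point in opposite directions, so they subtract. B = |B₁ − B₂| = |1.89×10⁻⁵ − 6.53×10⁻⁶| = 1.24×10⁻⁵ T.

B ≈ 12.4 μT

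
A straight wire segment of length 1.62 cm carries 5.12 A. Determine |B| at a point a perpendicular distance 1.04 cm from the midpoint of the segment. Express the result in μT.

For a finite straight segment, B = (μ₀I/4πd)(sinθ₁ + sinθ₂), where θ₁, θ₂ are the angles from the perpendicular to each end.
The perpendicular from the point meets the wire at its midpoint, so each end is L/2 = 0.0081 m away along the wire.
sinθ₁ = 0.0081/√(0.0081²+0.0104²) = 0.6145; sinθ₂ = 0.0081/√(0.0081²+0.0104²) = 0.6145.
B = (4π×10⁻⁷ × 5.12) / (4π × 0.0104) × (0.6145 + 0.6145) = 6.05×10⁻⁵ T.

B ≈ 60.5 μT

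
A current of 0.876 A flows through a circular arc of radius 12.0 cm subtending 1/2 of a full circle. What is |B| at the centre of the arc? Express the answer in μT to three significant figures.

The Biot–Savart field of a circular arc at its centre is B = μ₀Iφ/(4πR), with φ = 3.142 rad.
B = (4π×10⁻⁷ × 0.876 × 3.142) / (4π × 0.12) = 2.29×10⁻⁶ T.

B ≈ 2.29 μT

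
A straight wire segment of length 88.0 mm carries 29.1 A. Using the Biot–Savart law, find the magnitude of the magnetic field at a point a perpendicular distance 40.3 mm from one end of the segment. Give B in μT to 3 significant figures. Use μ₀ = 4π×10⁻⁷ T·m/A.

B ≈ 65.7 μT

For a finite straight segment, B = (μ₀I/4πd)(sinθ₁ + sinθ₂), where θ₁, θ₂ are the angles from the perpendicular to each end.
The perpendicular foot is at one end, so the two end-offsets along the wire are 0 and L = 0.088 m.
sinθ₁ = 0/√(0²+0.0403²) = 0.0000; sinθ₂ = 0.088/√(0.088²+0.0403²) = 0.9092.
B = (4π×10⁻⁷ × 29.1) / (4π × 0.0403) × (0.0000 + 0.9092) = 6.57×10⁻⁵ T.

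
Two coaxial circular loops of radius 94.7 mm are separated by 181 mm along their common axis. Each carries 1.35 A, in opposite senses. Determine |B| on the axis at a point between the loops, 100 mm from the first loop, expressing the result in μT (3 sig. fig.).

Each loop contributes B = μ₀IR²/[2(R²+z²)^(3/2)] on the axis, with z measured from that loop.
Loop 1 (z = 0.1 m): B₁ = 2.91×10⁻⁶ T. Loop 2 (z = 0.081 m): B₂ = 3.93×10⁻⁶ T.
The fields oppose: B = |B₁ − B₂| = 1.02×10⁻⁶ T.

B ≈ 1.02 μT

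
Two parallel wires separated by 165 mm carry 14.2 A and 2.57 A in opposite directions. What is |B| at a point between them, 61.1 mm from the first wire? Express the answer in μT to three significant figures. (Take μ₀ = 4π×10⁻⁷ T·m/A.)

B ≈ 51.4 μT

Each long wire gives B = μ₀I/(2πd). Distances are d₁ = 0.0611 m and d₂ = 0.1039 m.
B₁ = 4.65×10⁻⁵ T, B₂ = 4.95×10⁻⁶ T.
Between antiparallel currents both contributions point the same way, so they add. B = B₁ + B₂ = 4.65×10⁻⁵ + 4.95×10⁻⁶ = 5.14×10⁻⁵ T.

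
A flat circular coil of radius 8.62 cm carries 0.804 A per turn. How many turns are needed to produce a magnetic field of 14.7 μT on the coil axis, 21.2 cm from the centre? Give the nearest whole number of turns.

N = 47

For an N-turn coil, B = Nμ₀IR²/[2(R²+z²)^(3/2)]. A single turn gives B₁ = 3.13×10⁻⁷ T with R = 0.0862 m, z = 0.212 m.
N = B/B₁ = 1.47×10⁻⁵ / 3.13×10⁻⁷ = 46.94.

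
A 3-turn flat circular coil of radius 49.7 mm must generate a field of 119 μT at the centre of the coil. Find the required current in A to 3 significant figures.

For an N-turn coil, B = Nμ₀I/(2R) with R = 0.0497 m, so I = 2RB/(Nμ₀) = 2 × 0.0497 × 1.19×10⁻⁴ / (3 × 4π×10⁻⁷) = 3.14 A.

I ≈ 3.14 A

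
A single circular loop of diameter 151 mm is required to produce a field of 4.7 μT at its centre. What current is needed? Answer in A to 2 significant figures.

At the centre of a circular loop B = μ₀I/(2R), so I = 2RB/μ₀.
With R = 0.0755 m, I = 2 × 0.0755 × 4.70×10⁻⁶ / (4π×10⁻⁷) = 0.565 A.

I ≈ 0.56 A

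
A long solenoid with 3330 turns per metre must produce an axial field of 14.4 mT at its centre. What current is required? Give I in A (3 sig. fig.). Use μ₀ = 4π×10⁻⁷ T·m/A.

I ≈ 3.44 A

Inside a long solenoid B = μ₀nI with n = 3330 m⁻¹, so I = B/(μ₀n).
I = 1.44×10⁻² / (4π×10⁻⁷ × 3330) = 3.44 A.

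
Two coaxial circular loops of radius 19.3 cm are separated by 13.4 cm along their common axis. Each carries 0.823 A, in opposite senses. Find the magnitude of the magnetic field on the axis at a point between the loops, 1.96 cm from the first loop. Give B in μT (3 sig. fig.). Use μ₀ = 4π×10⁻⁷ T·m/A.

B ≈ 0.933 μT

Each loop contributes B = μ₀IR²/[2(R²+z²)^(3/2)] on the axis, with z measured from that loop.
Loop 1 (z = 0.0196 m): B₁ = 2.64×10⁻⁶ T. Loop 2 (z = 0.1144 m): B₂ = 1.71×10⁻⁶ T.
The fields oppose: B = |B₁ − B₂| = 9.33×10⁻⁷ T.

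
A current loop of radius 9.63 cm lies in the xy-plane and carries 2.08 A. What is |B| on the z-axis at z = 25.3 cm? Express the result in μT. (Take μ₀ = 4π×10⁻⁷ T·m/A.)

On the axis of a circular loop, B = μ₀IR² / [2(R²+z²)^(3/2)].
R² + z² = (0.0963)² + (0.253)² = 0.07328 m², and (R²+z²)^(3/2) = 1.98×10⁻² m³.
B = (4π×10⁻⁷ × 2.08 × 0.009274) / (2 × 1.98×10⁻²) = 6.11×10⁻⁷ T.

B ≈ 0.611 μT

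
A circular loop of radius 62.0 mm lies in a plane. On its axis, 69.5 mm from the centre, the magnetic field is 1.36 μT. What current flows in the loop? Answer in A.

I ≈ 0.455 A

On the axis of a loop, B = μ₀IR²/[2(R²+z²)^(3/2)], so I = 2B(R²+z²)^(3/2)/(μ₀R²).
R² + z² = 0.003844 + 0.00483 = 0.008674 m²; raised to 3/2 gives 8.08×10⁻⁴ m³.
I = 2 × 1.36×10⁻⁶ × 8.08×10⁻⁴ / (1.26×10⁻⁶ × 0.003844) = 0.455 A.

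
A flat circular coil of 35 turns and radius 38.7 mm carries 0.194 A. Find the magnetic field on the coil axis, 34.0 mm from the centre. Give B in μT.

B ≈ 46.7 μT

For an N-turn flat coil, B = Nμ₀IR²/[2(R²+z²)^(3/2)] with R = 0.0387 m, z = 0.034 m.
B = 35 × 1.34×10⁻⁶ T = 4.67×10⁻⁵ T.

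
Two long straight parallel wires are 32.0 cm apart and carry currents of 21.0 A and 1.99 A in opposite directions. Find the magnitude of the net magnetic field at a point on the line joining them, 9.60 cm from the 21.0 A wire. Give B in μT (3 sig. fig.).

B ≈ 45.5 μT

Each long wire gives B = μ₀I/(2πd). Distances are d₁ = 0.096 m and d₂ = 0.224 m.
B₁ = 4.37×10⁻⁵ T, B₂ = 1.78×10⁻⁶ T.
Between antiparallel currents both contributions point the same way, so they add. B = B₁ + B₂ = 4.37×10⁻⁵ + 1.78×10⁻⁶ = 4.55×10⁻⁵ T.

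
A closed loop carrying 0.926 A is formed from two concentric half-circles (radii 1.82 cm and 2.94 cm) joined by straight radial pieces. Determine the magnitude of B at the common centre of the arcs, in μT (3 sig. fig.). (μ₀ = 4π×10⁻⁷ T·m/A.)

The radial connectors point toward the centre, so dl × r̂ = 0 and they contribute nothing.
Each semicircle gives μ₀I/(4R): inner arc 1.60×10⁻⁵ T, outer arc 9.89×10⁻⁶ T.
The two arcs carry current in opposite angular senses, so their fields oppose: B = |1.60×10⁻⁵ − 9.89×10⁻⁶| = 6.09×10⁻⁶ T.

B ≈ 6.09 μT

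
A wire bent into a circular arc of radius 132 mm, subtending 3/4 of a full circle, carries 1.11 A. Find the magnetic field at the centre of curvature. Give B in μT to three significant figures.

B ≈ 3.96 μT

The Biot–Savart field of a circular arc at its centre is B = μ₀Iφ/(4πR), with φ = 4.712 rad.
B = (4π×10⁻⁷ × 1.11 × 4.712) / (4π × 0.132) = 3.96×10⁻⁶ T.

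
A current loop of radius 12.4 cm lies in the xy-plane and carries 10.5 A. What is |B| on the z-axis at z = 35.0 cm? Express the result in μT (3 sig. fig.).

B ≈ 1.98 μT

On the axis of a circular loop, B = μ₀IR² / [2(R²+z²)^(3/2)].
R² + z² = (0.124)² + (0.35)² = 0.1379 m², and (R²+z²)^(3/2) = 5.12×10⁻² m³.
B = (4π×10⁻⁷ × 10.5 × 0.01538) / (2 × 5.12×10⁻²) = 1.98×10⁻⁶ T.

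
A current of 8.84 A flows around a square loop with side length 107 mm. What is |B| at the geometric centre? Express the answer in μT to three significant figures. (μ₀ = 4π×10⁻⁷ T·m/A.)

Each side is a finite straight segment at perpendicular distance d = a/(2 tan(π/4)) = 0.0535 m from the centre, with end-angles ±π/4.
One side contributes B₁ = (μ₀I/4πd)·2 sin(π/4) = 2.34×10⁻⁵ T.
All 4 sides add in the same direction: B = 4 × 2.34×10⁻⁵ = 9.35×10⁻⁵ T.

B ≈ 93.5 μT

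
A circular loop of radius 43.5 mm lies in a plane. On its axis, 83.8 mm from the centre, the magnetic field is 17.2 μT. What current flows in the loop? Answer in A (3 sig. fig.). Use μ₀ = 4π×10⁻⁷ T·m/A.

I ≈ 12.2 A

On the axis of a loop, B = μ₀IR²/[2(R²+z²)^(3/2)], so I = 2B(R²+z²)^(3/2)/(μ₀R²).
R² + z² = 0.001892 + 0.007022 = 0.008915 m²; raised to 3/2 gives 8.42×10⁻⁴ m³.
I = 2 × 1.72×10⁻⁵ × 8.42×10⁻⁴ / (1.26×10⁻⁶ × 0.001892) = 12.2 A.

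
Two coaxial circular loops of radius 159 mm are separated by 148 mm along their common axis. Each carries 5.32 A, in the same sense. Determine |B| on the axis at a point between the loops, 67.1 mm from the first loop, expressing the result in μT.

Each loop contributes B = μ₀IR²/[2(R²+z²)^(3/2)] on the axis, with z measured from that loop.
Loop 1 (z = 0.0671 m): B₁ = 1.64×10⁻⁵ T. Loop 2 (z = 0.0809 m): B₂ = 1.49×10⁻⁵ T.
The fields add: B = B₁ + B₂ = 3.13×10⁻⁵ T.

B ≈ 31.3 μT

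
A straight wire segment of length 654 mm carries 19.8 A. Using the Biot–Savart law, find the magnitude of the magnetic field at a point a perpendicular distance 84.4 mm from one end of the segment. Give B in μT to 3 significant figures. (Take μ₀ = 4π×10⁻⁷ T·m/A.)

B ≈ 23.3 μT

For a finite straight segment, B = (μ₀I/4πd)(sinθ₁ + sinθ₂), where θ₁, θ₂ are the angles from the perpendicular to each end.
The perpendicular foot is at one end, so the two end-offsets along the wire are 0 and L = 0.654 m.
sinθ₁ = 0/√(0²+0.0844²) = 0.0000; sinθ₂ = 0.654/√(0.654²+0.0844²) = 0.9918.
B = (4π×10⁻⁷ × 19.8) / (4π × 0.0844) × (0.0000 + 0.9918) = 2.33×10⁻⁵ T.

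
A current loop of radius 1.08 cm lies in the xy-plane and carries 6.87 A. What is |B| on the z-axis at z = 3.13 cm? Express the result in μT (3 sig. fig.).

On the axis of a circular loop, B = μ₀IR² / [2(R²+z²)^(3/2)].
R² + z² = (0.0108)² + (0.0313)² = 0.001096 m², and (R²+z²)^(3/2) = 3.63×10⁻⁵ m³.
B = (4π×10⁻⁷ × 6.87 × 0.0001166) / (2 × 3.63×10⁻⁵) = 1.39×10⁻⁵ T.

B ≈ 13.9 μT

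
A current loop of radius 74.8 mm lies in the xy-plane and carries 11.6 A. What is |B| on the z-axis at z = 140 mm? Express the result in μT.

B ≈ 10.2 μT

On the axis of a circular loop, B = μ₀IR² / [2(R²+z²)^(3/2)].
R² + z² = (0.0748)² + (0.14)² = 0.0252 m², and (R²+z²)^(3/2) = 4.00×10⁻³ m³.
B = (4π×10⁻⁷ × 11.6 × 0.005595) / (2 × 4.00×10⁻³) = 1.02×10⁻⁵ T.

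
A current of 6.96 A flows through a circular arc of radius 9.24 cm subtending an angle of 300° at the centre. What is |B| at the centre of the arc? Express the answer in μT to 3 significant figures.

The Biot–Savart field of a circular arc at its centre is B = μ₀Iφ/(4πR), with φ = 5.236 rad.
B = (4π×10⁻⁷ × 6.96 × 5.236) / (4π × 0.0924) = 3.94×10⁻⁵ T.

B ≈ 39.4 μT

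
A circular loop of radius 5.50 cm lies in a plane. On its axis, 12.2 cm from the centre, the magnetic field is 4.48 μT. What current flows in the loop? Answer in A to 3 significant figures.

I ≈ 5.65 A

On the axis of a loop, B = μ₀IR²/[2(R²+z²)^(3/2)], so I = 2B(R²+z²)^(3/2)/(μ₀R²).
R² + z² = 0.003025 + 0.01488 = 0.01791 m²; raised to 3/2 gives 2.40×10⁻³ m³.
I = 2 × 4.48×10⁻⁶ × 2.40×10⁻³ / (1.26×10⁻⁶ × 0.003025) = 5.65 A.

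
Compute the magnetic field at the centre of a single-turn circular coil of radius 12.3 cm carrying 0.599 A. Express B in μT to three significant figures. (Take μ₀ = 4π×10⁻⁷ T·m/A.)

At the centre of a circular loop the Biot–Savart law gives B = μ₀I/(2R).
B = (4π×10⁻⁷ × 0.599) / (2 × 0.123) = 3.06×10⁻⁶ T.

B ≈ 3.06 μT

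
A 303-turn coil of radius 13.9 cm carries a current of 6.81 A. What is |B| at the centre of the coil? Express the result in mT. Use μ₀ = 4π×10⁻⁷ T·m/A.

B ≈ 9.33 mT

For an N-turn flat coil, B = Nμ₀I/(2R) with R = 0.139 m.
B = 303 × 3.08×10⁻⁵ T = 9.33×10⁻³ T.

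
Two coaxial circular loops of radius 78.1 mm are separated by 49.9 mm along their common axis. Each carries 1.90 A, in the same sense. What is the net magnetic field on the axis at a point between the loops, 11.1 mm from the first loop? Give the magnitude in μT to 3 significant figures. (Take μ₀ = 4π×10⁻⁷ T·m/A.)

B ≈ 25.8 μT

Each loop contributes B = μ₀IR²/[2(R²+z²)^(3/2)] on the axis, with z measured from that loop.
Loop 1 (z = 0.0111 m): B₁ = 1.48×10⁻⁵ T. Loop 2 (z = 0.0388 m): B₂ = 1.10×10⁻⁵ T.
The fields add: B = B₁ + B₂ = 2.58×10⁻⁵ T.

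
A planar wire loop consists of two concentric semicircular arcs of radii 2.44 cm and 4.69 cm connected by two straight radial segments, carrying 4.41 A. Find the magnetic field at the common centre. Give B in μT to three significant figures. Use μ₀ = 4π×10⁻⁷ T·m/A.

B ≈ 27.2 μT

The radial connectors point toward the centre, so dl × r̂ = 0 and they contribute nothing.
Each semicircle gives μ₀I/(4R): inner arc 5.68×10⁻⁵ T, outer arc 2.95×10⁻⁵ T.
The two arcs carry current in opposite angular senses, so their fields oppose: B = |5.68×10⁻⁵ − 2.95×10⁻⁵| = 2.72×10⁻⁵ T.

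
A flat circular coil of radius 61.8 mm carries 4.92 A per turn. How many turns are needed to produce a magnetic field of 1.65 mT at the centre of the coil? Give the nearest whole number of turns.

For an N-turn coil, B = Nμ₀I/(2R). A single turn gives B₁ = 5.00×10⁻⁵ T with R = 0.0618 m.
N = B/B₁ = 1.65×10⁻³ / 5.00×10⁻⁵ = 32.99.

N = 33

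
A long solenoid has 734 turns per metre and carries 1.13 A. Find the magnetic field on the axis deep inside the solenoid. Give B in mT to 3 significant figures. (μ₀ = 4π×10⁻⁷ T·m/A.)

Inside a long solenoid, B = μ₀nI with n = 734 turns/m.
B = 4π×10⁻⁷ × 734 × 1.13 = 1.04×10⁻³ T.

B ≈ 1.04 mT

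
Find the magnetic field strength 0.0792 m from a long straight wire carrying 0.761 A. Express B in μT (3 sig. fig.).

For an infinitely long straight wire, B = μ₀I/(2πd).
B = (4π×10⁻⁷ × 0.761) / (2π × 0.0792) = 1.92×10⁻⁶ T.

B ≈ 1.92 μT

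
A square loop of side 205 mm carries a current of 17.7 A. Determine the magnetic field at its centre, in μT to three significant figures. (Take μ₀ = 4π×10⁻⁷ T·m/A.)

Each side is a finite straight segment at perpendicular distance d = a/(2 tan(π/4)) = 0.1025 m from the centre, with end-angles ±π/4.
One side contributes B₁ = (μ₀I/4πd)·2 sin(π/4) = 2.44×10⁻⁵ T.
All 4 sides add in the same direction: B = 4 × 2.44×10⁻⁵ = 9.77×10⁻⁵ T.

B ≈ 97.7 μT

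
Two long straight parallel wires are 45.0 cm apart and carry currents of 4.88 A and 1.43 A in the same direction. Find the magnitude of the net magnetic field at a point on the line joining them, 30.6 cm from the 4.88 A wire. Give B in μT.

B ≈ 1.20 μT

Each long wire gives B = μ₀I/(2πd). Distances are d₁ = 0.306 m and d₂ = 0.144 m.
B₁ = 3.19×10⁻⁶ T, B₂ = 1.99×10⁻⁶ T.
Between parallel currents the two contributions point in opposite directions, so they subtract. B = |B₁ − B₂| = |3.19×10⁻⁶ − 1.99×10⁻⁶| = 1.20×10⁻⁶ T.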